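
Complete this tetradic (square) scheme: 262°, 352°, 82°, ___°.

172°

A square tetradic scheme places four hues every 90°.
The full set through 82° is {82°, 172°, 262°, 352°}.
Given {82°, 262°, 352°}, the missing hue is 172°.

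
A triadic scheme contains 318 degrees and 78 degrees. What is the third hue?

198°

A triad spaces three hues 120° apart.
The full set is {78°, 198°, 318°}.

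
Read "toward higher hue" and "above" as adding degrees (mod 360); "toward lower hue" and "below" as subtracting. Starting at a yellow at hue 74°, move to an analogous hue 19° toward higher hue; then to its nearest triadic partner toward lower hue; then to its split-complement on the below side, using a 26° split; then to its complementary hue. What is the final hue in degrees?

analog 19° ↑ +19°: 74 + 19 = 93°
triadic ↓ −120°: 93 − 120 = -27 → -27 + 360 = 333°
split-comp 26° ↓ +154°: 333 + 154 = 487 → 487 − 360 = 127°
complement +180°: 127 + 180 = 307°

307°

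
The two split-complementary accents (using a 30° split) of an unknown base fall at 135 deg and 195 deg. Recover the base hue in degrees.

The accents sit 30° either side of the complement, so the complement is their short-arc midpoint on the wheel.
Short-arc midpoint of 135° and 195°: 165°.
Base is 180° from the complement: 165 − 180 = -15 → -15 + 360 = 345°

345°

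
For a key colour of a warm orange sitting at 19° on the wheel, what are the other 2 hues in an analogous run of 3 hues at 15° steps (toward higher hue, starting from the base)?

34° and 49°

Analogous hues sit every 15° along the wheel.
19 + 15 = 34°
19 + 30 = 49°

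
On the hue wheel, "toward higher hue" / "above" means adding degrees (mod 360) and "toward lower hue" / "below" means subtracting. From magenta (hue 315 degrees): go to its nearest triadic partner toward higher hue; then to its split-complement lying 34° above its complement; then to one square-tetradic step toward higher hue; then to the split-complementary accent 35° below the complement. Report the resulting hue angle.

164°

+120° (triadic ↑): 315 + 120 = 435 → 435 − 360 = 75°
+214° (split-comp 34° ↑): 75 + 214 = 289°
+90° (square ↑): 289 + 90 = 379 → 379 − 360 = 19°
+145° (split-comp 35° ↓): 19 + 145 = 164°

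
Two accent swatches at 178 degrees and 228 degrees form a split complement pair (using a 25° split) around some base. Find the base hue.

23°

The accents sit 25° either side of the complement, so the complement is their short-arc midpoint on the wheel.
Short-arc midpoint of 178° and 228°: 203°.
Base is 180° from the complement: 203 − 180 = 23°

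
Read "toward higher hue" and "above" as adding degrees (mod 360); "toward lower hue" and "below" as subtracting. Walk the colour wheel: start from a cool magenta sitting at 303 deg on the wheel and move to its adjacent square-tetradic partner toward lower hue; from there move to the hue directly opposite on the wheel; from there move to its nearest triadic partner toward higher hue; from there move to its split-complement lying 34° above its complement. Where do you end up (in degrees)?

7°

−90° (square ↓): 303 − 90 = 213°
+180° (complement): 213 + 180 = 393 → 393 − 360 = 33°
+120° (triadic ↑): 33 + 120 = 153°
+214° (split-comp 34° ↑): 153 + 214 = 367 → 367 − 360 = 7°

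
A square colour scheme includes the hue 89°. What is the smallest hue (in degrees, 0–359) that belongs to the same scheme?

89°

A square tetradic scheme places four hues every 90°.
The full set through 89° is {89°, 179°, 269°, 359°}.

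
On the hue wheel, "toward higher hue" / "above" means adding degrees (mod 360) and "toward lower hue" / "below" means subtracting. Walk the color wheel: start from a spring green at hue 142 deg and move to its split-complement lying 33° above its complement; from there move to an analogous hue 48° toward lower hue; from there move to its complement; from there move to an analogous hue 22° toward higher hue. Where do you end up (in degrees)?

+213° (split-comp 33° ↑): 142 + 213 = 355°
−48° (analog 48° ↓): 355 − 48 = 307°
+180° (complement): 307 + 180 = 487 → 487 − 360 = 127°
+22° (analog 22° ↑): 127 + 22 = 149°

149°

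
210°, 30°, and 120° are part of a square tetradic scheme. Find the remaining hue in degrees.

300°

A square tetradic scheme places four hues every 90°.
The full set through 30° is {30°, 120°, 210°, 300°}.
Given {30°, 120°, 210°}, the missing hue is 300°.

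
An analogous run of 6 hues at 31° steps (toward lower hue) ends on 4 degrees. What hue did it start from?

159°

5 steps of 31° (toward lower hue) give a net shift of −155°.
Start = end − shift: 4 + 155 = 159°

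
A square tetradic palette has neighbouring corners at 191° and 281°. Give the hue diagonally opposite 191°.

A square tetradic scheme places four hues 90° apart; opposite corners are 180° apart.
191 + 180 = 371 → 371 − 360 = 11°

11°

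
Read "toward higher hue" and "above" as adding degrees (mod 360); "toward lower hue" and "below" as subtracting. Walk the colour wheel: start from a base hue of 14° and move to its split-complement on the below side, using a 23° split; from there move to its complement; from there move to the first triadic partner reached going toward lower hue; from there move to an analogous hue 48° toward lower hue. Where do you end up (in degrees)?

+157° (split-comp 23° ↓): 14 + 157 = 171°
+180° (complement): 171 + 180 = 351°
−120° (triadic ↓): 351 − 120 = 231°
−48° (analog 48° ↓): 231 − 48 = 183°

183°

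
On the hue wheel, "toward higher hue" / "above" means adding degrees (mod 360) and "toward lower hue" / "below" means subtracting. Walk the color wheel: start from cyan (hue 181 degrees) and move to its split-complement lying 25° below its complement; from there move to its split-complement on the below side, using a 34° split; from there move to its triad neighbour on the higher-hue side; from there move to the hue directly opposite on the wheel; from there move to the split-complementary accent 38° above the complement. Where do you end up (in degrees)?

280°

split-comp 25° ↓ +155°: 181 + 155 = 336°
split-comp 34° ↓ +146°: 336 + 146 = 482 → 482 − 360 = 122°
triadic ↑ +120°: 122 + 120 = 242°
complement +180°: 242 + 180 = 422 → 422 − 360 = 62°
split-comp 38° ↑ +218°: 62 + 218 = 280°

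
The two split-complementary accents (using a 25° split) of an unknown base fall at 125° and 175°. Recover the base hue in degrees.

The accents sit 25° either side of the complement, so the complement is their short-arc midpoint on the wheel.
Short-arc midpoint of 125° and 175°: 150°.
Base is 180° from the complement: 150 − 180 = -30 → -30 + 360 = 330°

330°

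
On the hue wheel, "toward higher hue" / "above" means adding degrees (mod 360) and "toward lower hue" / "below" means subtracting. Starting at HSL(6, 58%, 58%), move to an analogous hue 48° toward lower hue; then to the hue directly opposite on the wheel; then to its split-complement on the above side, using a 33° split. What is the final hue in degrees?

351°

−48° (analog 48° ↓): 6 − 48 = -42 → -42 + 360 = 318°
+180° (complement): 318 + 180 = 498 → 498 − 360 = 138°
+213° (split-comp 33° ↑): 138 + 213 = 351°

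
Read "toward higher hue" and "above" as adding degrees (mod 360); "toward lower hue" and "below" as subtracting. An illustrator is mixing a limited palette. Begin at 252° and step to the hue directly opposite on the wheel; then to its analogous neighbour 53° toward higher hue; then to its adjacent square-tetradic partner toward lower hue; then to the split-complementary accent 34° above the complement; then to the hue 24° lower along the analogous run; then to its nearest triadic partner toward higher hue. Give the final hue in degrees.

+180° (complement): 252 + 180 = 432 → 432 − 360 = 72°
+53° (analog 53° ↑): 72 + 53 = 125°
−90° (square ↓): 125 − 90 = 35°
+214° (split-comp 34° ↑): 35 + 214 = 249°
−24° (analog 24° ↓): 249 − 24 = 225°
+120° (triadic ↑): 225 + 120 = 345°

345°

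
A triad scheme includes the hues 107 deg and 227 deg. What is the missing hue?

347°

A triad places three hues 120° apart.
The full set through 107° is {107°, 227°, 347°}.
Given {107°, 227°}, the missing hue is 347°.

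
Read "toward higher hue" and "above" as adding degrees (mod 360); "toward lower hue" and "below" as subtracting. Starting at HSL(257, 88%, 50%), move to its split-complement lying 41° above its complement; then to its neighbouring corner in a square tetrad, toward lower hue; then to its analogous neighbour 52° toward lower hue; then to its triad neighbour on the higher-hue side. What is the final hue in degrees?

96°

257 + 221 = 478 → 478 − 360 = 118°   (split-comp 41° ↑)
118 − 90 = 28°   (square ↓)
28 − 52 = -24 → -24 + 360 = 336°   (analog 52° ↓)
336 + 120 = 456 → 456 − 360 = 96°   (triadic ↑)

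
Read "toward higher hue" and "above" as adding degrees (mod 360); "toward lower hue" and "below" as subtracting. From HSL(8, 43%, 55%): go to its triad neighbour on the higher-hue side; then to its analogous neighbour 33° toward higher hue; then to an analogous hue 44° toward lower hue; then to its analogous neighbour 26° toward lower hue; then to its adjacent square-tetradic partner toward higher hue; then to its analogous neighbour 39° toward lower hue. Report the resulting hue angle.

+120° (triadic ↑): 8 + 120 = 128°
+33° (analog 33° ↑): 128 + 33 = 161°
−44° (analog 44° ↓): 161 − 44 = 117°
−26° (analog 26° ↓): 117 − 26 = 91°
+90° (square ↑): 91 + 90 = 181°
−39° (analog 39° ↓): 181 − 39 = 142°

142°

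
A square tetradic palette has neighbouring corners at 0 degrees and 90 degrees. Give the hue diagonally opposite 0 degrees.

A square tetradic scheme places four hues 90° apart; opposite corners are 180° apart.
0 + 180 = 180°

180°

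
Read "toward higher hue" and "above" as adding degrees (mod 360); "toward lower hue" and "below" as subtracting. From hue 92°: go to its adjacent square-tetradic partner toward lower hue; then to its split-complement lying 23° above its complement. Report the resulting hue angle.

205°

92 − 90 = 2°   (square ↓)
2 + 203 = 205°   (split-comp 23° ↑)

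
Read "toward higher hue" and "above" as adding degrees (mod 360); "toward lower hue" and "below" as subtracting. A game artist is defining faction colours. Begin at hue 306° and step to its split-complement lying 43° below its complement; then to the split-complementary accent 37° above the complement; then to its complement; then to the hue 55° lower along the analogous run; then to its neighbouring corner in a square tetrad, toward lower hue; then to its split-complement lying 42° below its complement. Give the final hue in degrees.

+137° (split-comp 43° ↓): 306 + 137 = 443 → 443 − 360 = 83°
+217° (split-comp 37° ↑): 83 + 217 = 300°
+180° (complement): 300 + 180 = 480 → 480 − 360 = 120°
−55° (analog 55° ↓): 120 − 55 = 65°
−90° (square ↓): 65 − 90 = -25 → -25 + 360 = 335°
+138° (split-comp 42° ↓): 335 + 138 = 473 → 473 − 360 = 113°

113°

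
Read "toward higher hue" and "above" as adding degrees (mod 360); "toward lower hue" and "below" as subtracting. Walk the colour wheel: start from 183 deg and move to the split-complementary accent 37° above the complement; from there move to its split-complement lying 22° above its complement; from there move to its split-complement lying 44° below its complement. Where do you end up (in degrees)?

183 + 217 = 400 → 400 − 360 = 40°   (split-comp 37° ↑)
40 + 202 = 242°   (split-comp 22° ↑)
242 + 136 = 378 → 378 − 360 = 18°   (split-comp 44° ↓)

18°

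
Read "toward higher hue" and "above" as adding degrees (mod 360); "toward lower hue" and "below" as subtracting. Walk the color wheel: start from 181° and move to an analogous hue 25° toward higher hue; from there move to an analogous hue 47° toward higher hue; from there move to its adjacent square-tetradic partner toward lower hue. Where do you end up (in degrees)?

163°

+25° (analog 25° ↑): 181 + 25 = 206°
+47° (analog 47° ↑): 206 + 47 = 253°
−90° (square ↓): 253 − 90 = 163°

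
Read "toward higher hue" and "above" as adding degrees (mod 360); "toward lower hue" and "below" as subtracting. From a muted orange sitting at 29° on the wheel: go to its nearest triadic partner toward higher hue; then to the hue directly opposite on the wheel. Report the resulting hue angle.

329°

+120° (triadic ↑): 29 + 120 = 149°
+180° (complement): 149 + 180 = 329°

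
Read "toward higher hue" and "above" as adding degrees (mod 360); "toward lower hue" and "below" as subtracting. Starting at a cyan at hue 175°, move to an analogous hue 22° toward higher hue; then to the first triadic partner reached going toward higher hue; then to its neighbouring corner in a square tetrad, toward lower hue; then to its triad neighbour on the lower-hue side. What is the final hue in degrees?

107°

analog 22° ↑ +22°: 175 + 22 = 197°
triadic ↑ +120°: 197 + 120 = 317°
square ↓ −90°: 317 − 90 = 227°
triadic ↓ −120°: 227 − 120 = 107°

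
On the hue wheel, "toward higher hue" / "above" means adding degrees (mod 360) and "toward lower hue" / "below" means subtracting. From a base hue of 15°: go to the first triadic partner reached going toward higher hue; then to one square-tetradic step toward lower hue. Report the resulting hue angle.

45°

15 + 120 = 135°   (triadic ↑)
135 − 90 = 45°   (square ↓)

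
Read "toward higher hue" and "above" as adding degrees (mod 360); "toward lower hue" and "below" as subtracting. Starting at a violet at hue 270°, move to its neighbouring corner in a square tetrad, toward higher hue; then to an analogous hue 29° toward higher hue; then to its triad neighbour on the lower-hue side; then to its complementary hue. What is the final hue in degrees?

square ↑ +90°: 270 + 90 = 360 → 360 − 360 = 0°
analog 29° ↑ +29°: 0 + 29 = 29°
triadic ↓ −120°: 29 − 120 = -91 → -91 + 360 = 269°
complement +180°: 269 + 180 = 449 → 449 − 360 = 89°

89°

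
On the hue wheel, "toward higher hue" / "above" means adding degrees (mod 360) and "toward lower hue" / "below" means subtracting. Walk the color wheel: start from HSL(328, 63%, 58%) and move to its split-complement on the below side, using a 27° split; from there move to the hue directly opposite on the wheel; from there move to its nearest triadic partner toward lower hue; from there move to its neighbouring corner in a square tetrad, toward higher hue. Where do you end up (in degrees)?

271°

split-comp 27° ↓ +153°: 328 + 153 = 481 → 481 − 360 = 121°
complement +180°: 121 + 180 = 301°
triadic ↓ −120°: 301 − 120 = 181°
square ↑ +90°: 181 + 90 = 271°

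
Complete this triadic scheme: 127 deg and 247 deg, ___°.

7°

A triad places three hues 120° apart.
The full set through 127° is {7°, 127°, 247°}.
Given {127°, 247°}, the missing hue is 7°.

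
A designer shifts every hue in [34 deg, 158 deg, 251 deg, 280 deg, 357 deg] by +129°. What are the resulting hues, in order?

163°, 287°, 20°, 49°, 126°

34 + 129 = 163°
158 + 129 = 287°
251 + 129 = 380 → 380 − 360 = 20°
280 + 129 = 409 → 409 − 360 = 49°
357 + 129 = 486 → 486 − 360 = 126°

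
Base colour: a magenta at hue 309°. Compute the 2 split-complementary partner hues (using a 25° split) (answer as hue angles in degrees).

104° and 154°

Split-complementary hues sit 25° either side of the complement.
Complement of 309°: 309 + 180 = 489 → 489 − 360 = 129°
129 − 25 = 104°
129 + 25 = 154°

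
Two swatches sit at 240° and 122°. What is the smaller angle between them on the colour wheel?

118°

|240 − 122| = 118.
118 ≤ 180, so the shorter arc is 118°.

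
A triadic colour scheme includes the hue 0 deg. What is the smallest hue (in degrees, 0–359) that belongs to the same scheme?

0°

A triad places three hues 120° apart.
The full set through 0° is {0°, 120°, 240°}.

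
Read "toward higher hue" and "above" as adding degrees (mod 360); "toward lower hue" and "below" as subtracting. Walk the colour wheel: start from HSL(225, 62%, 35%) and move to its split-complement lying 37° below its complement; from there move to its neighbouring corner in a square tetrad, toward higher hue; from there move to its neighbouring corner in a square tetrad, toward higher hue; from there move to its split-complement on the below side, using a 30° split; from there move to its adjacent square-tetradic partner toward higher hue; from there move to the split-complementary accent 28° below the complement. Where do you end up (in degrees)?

+143° (split-comp 37° ↓): 225 + 143 = 368 → 368 − 360 = 8°
+90° (square ↑): 8 + 90 = 98°
+90° (square ↑): 98 + 90 = 188°
+150° (split-comp 30° ↓): 188 + 150 = 338°
+90° (square ↑): 338 + 90 = 428 → 428 − 360 = 68°
+152° (split-comp 28° ↓): 68 + 152 = 220°

220°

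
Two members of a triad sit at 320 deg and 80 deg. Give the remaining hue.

A triad spaces three hues 120° apart.
The full set is {80°, 200°, 320°}.

200°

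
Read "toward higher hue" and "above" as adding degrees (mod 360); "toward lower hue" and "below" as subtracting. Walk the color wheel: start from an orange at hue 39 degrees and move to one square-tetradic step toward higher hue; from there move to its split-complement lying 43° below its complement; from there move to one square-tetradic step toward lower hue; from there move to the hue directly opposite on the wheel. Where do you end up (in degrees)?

+90° (square ↑): 39 + 90 = 129°
+137° (split-comp 43° ↓): 129 + 137 = 266°
−90° (square ↓): 266 − 90 = 176°
+180° (complement): 176 + 180 = 356°

356°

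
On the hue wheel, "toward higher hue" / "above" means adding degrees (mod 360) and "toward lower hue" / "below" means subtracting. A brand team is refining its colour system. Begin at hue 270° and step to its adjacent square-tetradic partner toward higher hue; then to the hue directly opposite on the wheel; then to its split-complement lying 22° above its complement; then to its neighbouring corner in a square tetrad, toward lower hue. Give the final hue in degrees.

292°

+90° (square ↑): 270 + 90 = 360 → 360 − 360 = 0°
+180° (complement): 0 + 180 = 180°
+202° (split-comp 22° ↑): 180 + 202 = 382 → 382 − 360 = 22°
−90° (square ↓): 22 − 90 = -68 → -68 + 360 = 292°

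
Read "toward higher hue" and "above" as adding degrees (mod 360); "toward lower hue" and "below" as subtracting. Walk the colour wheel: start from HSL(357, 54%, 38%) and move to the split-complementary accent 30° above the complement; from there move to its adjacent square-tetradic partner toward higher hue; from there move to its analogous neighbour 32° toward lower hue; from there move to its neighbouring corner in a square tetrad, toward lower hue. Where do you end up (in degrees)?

175°

split-comp 30° ↑ +210°: 357 + 210 = 567 → 567 − 360 = 207°
square ↑ +90°: 207 + 90 = 297°
analog 32° ↓ −32°: 297 − 32 = 265°
square ↓ −90°: 265 − 90 = 175°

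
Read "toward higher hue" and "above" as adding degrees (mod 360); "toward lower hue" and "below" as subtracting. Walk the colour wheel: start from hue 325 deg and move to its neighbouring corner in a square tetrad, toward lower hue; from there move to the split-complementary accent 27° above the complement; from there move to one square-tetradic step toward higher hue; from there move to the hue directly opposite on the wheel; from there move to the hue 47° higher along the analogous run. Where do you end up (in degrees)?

square ↓ −90°: 325 − 90 = 235°
split-comp 27° ↑ +207°: 235 + 207 = 442 → 442 − 360 = 82°
square ↑ +90°: 82 + 90 = 172°
complement +180°: 172 + 180 = 352°
analog 47° ↑ +47°: 352 + 47 = 399 → 399 − 360 = 39°

39°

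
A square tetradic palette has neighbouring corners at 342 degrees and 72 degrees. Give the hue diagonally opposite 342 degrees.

A square tetradic scheme places four hues 90° apart; opposite corners are 180° apart.
342 + 180 = 522 → 522 − 360 = 162°

162°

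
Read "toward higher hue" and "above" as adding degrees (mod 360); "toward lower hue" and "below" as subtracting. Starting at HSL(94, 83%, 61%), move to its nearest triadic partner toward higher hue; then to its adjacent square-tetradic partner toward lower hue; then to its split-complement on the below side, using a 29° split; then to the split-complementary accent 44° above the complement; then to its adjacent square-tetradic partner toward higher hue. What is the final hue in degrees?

94 + 120 = 214°   (triadic ↑)
214 − 90 = 124°   (square ↓)
124 + 151 = 275°   (split-comp 29° ↓)
275 + 224 = 499 → 499 − 360 = 139°   (split-comp 44° ↑)
139 + 90 = 229°   (square ↑)

229°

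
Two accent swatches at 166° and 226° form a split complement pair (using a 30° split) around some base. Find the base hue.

The accents sit 30° either side of the complement, so the complement is their short-arc midpoint on the wheel.
Short-arc midpoint of 166° and 226°: 196°.
Base is 180° from the complement: 196 − 180 = 16°

16°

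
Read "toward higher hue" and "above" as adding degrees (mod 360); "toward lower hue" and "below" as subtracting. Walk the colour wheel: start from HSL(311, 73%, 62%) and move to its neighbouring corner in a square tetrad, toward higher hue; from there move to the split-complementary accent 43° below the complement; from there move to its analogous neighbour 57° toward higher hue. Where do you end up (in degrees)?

235°

+90° (square ↑): 311 + 90 = 401 → 401 − 360 = 41°
+137° (split-comp 43° ↓): 41 + 137 = 178°
+57° (analog 57° ↑): 178 + 57 = 235°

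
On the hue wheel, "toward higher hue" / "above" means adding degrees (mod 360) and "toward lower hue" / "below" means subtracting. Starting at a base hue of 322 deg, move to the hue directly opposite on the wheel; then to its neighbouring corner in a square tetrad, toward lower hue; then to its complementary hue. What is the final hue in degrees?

+180° (complement): 322 + 180 = 502 → 502 − 360 = 142°
−90° (square ↓): 142 − 90 = 52°
+180° (complement): 52 + 180 = 232°

232°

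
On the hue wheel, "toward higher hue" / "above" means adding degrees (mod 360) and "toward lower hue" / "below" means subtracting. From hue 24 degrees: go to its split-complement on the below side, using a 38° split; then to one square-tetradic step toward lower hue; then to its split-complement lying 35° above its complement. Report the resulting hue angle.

291°

split-comp 38° ↓ +142°: 24 + 142 = 166°
square ↓ −90°: 166 − 90 = 76°
split-comp 35° ↑ +215°: 76 + 215 = 291°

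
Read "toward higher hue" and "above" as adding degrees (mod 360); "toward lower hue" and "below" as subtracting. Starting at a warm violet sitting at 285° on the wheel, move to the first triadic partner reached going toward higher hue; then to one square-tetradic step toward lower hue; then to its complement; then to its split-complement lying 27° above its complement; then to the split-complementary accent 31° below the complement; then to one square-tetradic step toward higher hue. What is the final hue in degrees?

221°

+120° (triadic ↑): 285 + 120 = 405 → 405 − 360 = 45°
−90° (square ↓): 45 − 90 = -45 → -45 + 360 = 315°
+180° (complement): 315 + 180 = 495 → 495 − 360 = 135°
+207° (split-comp 27° ↑): 135 + 207 = 342°
+149° (split-comp 31° ↓): 342 + 149 = 491 → 491 − 360 = 131°
+90° (square ↑): 131 + 90 = 221°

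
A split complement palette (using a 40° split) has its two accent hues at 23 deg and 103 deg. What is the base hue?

The accents sit 40° either side of the complement, so the complement is their short-arc midpoint on the wheel.
Short-arc midpoint of 23° and 103°: 63°.
Base is 180° from the complement: 63 − 180 = -117 → -117 + 360 = 243°

243°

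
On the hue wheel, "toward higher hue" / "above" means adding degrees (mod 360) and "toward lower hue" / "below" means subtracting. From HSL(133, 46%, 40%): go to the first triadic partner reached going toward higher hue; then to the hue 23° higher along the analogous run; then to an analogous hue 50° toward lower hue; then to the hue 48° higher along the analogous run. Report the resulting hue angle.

274°

133 + 120 = 253°   (triadic ↑)
253 + 23 = 276°   (analog 23° ↑)
276 − 50 = 226°   (analog 50° ↓)
226 + 48 = 274°   (analog 48° ↑)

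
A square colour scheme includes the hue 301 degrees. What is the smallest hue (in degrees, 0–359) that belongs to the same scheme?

A square tetradic scheme places four hues every 90°.
The full set through 301° is {31°, 121°, 211°, 301°}.

31°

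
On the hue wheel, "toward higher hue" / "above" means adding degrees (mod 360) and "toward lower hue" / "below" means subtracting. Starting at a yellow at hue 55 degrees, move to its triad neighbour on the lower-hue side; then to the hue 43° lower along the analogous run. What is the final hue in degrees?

−120° (triadic ↓): 55 − 120 = -65 → -65 + 360 = 295°
−43° (analog 43° ↓): 295 − 43 = 252°

252°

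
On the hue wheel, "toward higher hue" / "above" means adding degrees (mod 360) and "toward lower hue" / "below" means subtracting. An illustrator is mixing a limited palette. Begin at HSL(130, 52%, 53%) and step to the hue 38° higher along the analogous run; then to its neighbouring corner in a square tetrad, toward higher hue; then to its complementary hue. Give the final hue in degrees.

+38° (analog 38° ↑): 130 + 38 = 168°
+90° (square ↑): 168 + 90 = 258°
+180° (complement): 258 + 180 = 438 → 438 − 360 = 78°

78°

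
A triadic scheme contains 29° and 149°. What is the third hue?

A triad spaces three hues 120° apart.
The full set is {29°, 149°, 269°}.

269°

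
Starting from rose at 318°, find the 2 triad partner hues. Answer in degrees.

78° and 198°

A triad places three hues 120° apart.
318 + 120 = 438 → 438 − 360 = 78°
318 + 240 = 558 → 558 − 360 = 198°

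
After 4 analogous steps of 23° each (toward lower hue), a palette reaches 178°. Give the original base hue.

270°

4 steps of 23° (toward lower hue) give a net shift of −92°.
Start = end − shift: 178 + 92 = 270°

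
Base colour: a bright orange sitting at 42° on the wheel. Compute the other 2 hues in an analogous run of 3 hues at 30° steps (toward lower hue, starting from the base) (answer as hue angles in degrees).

Analogous hues sit every 30° along the wheel.
42 − 30 = 12°
42 − 60 = -18 → -18 + 360 = 342°

12° and 342°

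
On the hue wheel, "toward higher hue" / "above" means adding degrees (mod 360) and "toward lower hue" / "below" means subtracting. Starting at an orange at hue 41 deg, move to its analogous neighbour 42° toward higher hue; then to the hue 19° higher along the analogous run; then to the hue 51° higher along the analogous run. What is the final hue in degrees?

analog 42° ↑ +42°: 41 + 42 = 83°
analog 19° ↑ +19°: 83 + 19 = 102°
analog 51° ↑ +51°: 102 + 51 = 153°

153°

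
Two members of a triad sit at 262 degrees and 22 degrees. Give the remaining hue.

A triad spaces three hues 120° apart.
The full set is {22°, 142°, 262°}.

142°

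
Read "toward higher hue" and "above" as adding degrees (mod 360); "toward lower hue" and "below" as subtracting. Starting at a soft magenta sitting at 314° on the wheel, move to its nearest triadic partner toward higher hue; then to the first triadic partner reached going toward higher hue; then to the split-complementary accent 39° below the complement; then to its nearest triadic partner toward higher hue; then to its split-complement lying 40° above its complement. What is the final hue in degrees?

315°

triadic ↑ +120°: 314 + 120 = 434 → 434 − 360 = 74°
triadic ↑ +120°: 74 + 120 = 194°
split-comp 39° ↓ +141°: 194 + 141 = 335°
triadic ↑ +120°: 335 + 120 = 455 → 455 − 360 = 95°
split-comp 40° ↑ +220°: 95 + 220 = 315°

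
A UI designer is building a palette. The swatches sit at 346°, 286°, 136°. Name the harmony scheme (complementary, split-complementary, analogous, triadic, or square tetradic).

Sort the hues: 136°, 286°, 346°.
Successive gaps around the wheel: 150°, 60°, 150°.
Two 150° gaps and one 60° gap — a base hue opposite a pair of accents 30° either side of its complement — is the split-complementary pattern.

split-complementary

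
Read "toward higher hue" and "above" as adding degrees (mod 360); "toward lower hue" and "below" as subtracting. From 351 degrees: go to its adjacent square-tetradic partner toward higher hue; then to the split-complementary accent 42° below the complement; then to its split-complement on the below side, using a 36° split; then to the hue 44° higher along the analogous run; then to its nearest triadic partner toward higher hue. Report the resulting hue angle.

+90° (square ↑): 351 + 90 = 441 → 441 − 360 = 81°
+138° (split-comp 42° ↓): 81 + 138 = 219°
+144° (split-comp 36° ↓): 219 + 144 = 363 → 363 − 360 = 3°
+44° (analog 44° ↑): 3 + 44 = 47°
+120° (triadic ↑): 47 + 120 = 167°

167°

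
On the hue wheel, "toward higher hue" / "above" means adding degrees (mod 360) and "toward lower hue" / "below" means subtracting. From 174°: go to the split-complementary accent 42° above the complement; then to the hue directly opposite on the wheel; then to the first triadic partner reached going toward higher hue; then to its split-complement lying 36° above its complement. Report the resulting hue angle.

split-comp 42° ↑ +222°: 174 + 222 = 396 → 396 − 360 = 36°
complement +180°: 36 + 180 = 216°
triadic ↑ +120°: 216 + 120 = 336°
split-comp 36° ↑ +216°: 336 + 216 = 552 → 552 − 360 = 192°

192°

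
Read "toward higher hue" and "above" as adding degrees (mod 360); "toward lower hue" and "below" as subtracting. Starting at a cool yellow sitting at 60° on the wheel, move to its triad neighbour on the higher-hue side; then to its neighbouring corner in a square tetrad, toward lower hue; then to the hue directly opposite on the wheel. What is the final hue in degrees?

+120° (triadic ↑): 60 + 120 = 180°
−90° (square ↓): 180 − 90 = 90°
+180° (complement): 90 + 180 = 270°

270°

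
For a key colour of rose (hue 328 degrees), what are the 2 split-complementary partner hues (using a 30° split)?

118° and 178°

Split-complementary hues sit 30° either side of the complement.
Complement of 328 degrees: 328 + 180 = 508 → 508 − 360 = 148°
148 − 30 = 118°
148 + 30 = 178°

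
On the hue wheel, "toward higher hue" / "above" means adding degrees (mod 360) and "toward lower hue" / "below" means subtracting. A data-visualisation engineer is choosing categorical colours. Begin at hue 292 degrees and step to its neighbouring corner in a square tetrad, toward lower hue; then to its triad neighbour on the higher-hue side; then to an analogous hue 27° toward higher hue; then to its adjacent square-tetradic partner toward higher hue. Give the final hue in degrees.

−90° (square ↓): 292 − 90 = 202°
+120° (triadic ↑): 202 + 120 = 322°
+27° (analog 27° ↑): 322 + 27 = 349°
+90° (square ↑): 349 + 90 = 439 → 439 − 360 = 79°

79°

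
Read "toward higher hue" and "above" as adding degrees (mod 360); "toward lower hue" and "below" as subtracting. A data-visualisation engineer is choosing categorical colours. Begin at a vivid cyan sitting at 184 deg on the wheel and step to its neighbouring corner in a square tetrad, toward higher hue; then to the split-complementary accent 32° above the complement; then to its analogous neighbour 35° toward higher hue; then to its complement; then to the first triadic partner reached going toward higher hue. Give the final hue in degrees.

101°

184 + 90 = 274°   (square ↑)
274 + 212 = 486 → 486 − 360 = 126°   (split-comp 32° ↑)
126 + 35 = 161°   (analog 35° ↑)
161 + 180 = 341°   (complement)
341 + 120 = 461 → 461 − 360 = 101°   (triadic ↑)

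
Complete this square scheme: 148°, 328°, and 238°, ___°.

A square tetradic scheme places four hues every 90°.
The full set through 148° is {58°, 148°, 238°, 328°}.
Given {148°, 238°, 328°}, the missing hue is 58°.

58°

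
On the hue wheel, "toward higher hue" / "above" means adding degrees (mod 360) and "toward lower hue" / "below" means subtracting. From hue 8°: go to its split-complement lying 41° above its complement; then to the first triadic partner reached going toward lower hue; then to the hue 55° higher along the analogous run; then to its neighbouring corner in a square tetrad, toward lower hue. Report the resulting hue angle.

74°

split-comp 41° ↑ +221°: 8 + 221 = 229°
triadic ↓ −120°: 229 − 120 = 109°
analog 55° ↑ +55°: 109 + 55 = 164°
square ↓ −90°: 164 − 90 = 74°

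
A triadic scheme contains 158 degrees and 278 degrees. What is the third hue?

38°

A triad spaces three hues 120° apart.
The full set is {38°, 158°, 278°}.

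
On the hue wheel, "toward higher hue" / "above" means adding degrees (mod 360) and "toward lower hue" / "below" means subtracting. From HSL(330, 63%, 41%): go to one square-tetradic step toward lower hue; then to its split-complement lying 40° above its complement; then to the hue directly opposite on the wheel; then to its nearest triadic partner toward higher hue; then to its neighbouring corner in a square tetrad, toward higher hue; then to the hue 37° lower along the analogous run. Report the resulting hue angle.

93°

330 − 90 = 240°   (square ↓)
240 + 220 = 460 → 460 − 360 = 100°   (split-comp 40° ↑)
100 + 180 = 280°   (complement)
280 + 120 = 400 → 400 − 360 = 40°   (triadic ↑)
40 + 90 = 130°   (square ↑)
130 − 37 = 93°   (analog 37° ↓)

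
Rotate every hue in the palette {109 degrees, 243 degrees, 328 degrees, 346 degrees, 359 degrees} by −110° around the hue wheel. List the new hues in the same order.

359°, 133°, 218°, 236°, 249°

109 − 110 = -1 → -1 + 360 = 359°
243 − 110 = 133°
328 − 110 = 218°
346 − 110 = 236°
359 − 110 = 249°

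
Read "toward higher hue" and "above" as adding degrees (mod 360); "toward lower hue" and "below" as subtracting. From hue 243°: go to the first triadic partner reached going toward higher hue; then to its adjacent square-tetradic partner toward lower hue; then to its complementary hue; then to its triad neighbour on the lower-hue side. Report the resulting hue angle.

333°

243 + 120 = 363 → 363 − 360 = 3°   (triadic ↑)
3 − 90 = -87 → -87 + 360 = 273°   (square ↓)
273 + 180 = 453 → 453 − 360 = 93°   (complement)
93 − 120 = -27 → -27 + 360 = 333°   (triadic ↓)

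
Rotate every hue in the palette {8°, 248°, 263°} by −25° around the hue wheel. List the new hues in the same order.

8 − 25 = -17 → -17 + 360 = 343°
248 − 25 = 223°
263 − 25 = 238°

343°, 223°, 238°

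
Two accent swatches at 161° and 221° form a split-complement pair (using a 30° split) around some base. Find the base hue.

11°

The accents sit 30° either side of the complement, so the complement is their short-arc midpoint on the wheel.
Short-arc midpoint of 161° and 221°: 191°.
Base is 180° from the complement: 191 − 180 = 11°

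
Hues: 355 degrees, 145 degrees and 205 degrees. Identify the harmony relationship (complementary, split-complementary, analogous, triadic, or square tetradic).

split-complementary

Sort the hues: 145°, 205°, 355°.
Successive gaps around the wheel: 60°, 150°, 150°.
Two 150° gaps and one 60° gap — a base hue opposite a pair of accents 30° either side of its complement — is the split-complementary pattern.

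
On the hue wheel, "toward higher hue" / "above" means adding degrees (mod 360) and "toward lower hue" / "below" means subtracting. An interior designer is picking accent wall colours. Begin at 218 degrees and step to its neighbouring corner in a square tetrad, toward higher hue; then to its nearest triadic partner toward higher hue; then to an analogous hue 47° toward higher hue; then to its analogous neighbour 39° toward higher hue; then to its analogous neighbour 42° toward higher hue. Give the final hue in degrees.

square ↑ +90°: 218 + 90 = 308°
triadic ↑ +120°: 308 + 120 = 428 → 428 − 360 = 68°
analog 47° ↑ +47°: 68 + 47 = 115°
analog 39° ↑ +39°: 115 + 39 = 154°
analog 42° ↑ +42°: 154 + 42 = 196°

196°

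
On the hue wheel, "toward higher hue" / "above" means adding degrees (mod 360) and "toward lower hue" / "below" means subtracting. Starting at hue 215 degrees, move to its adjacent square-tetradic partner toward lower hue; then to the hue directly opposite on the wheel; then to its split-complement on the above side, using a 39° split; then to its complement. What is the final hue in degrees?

square ↓ −90°: 215 − 90 = 125°
complement +180°: 125 + 180 = 305°
split-comp 39° ↑ +219°: 305 + 219 = 524 → 524 − 360 = 164°
complement +180°: 164 + 180 = 344°

344°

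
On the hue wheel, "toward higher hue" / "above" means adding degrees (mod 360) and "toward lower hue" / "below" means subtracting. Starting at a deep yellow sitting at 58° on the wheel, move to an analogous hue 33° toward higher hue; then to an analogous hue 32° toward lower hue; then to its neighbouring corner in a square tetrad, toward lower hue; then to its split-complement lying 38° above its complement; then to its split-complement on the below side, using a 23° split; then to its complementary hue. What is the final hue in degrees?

164°

analog 33° ↑ +33°: 58 + 33 = 91°
analog 32° ↓ −32°: 91 − 32 = 59°
square ↓ −90°: 59 − 90 = -31 → -31 + 360 = 329°
split-comp 38° ↑ +218°: 329 + 218 = 547 → 547 − 360 = 187°
split-comp 23° ↓ +157°: 187 + 157 = 344°
complement +180°: 344 + 180 = 524 → 524 − 360 = 164°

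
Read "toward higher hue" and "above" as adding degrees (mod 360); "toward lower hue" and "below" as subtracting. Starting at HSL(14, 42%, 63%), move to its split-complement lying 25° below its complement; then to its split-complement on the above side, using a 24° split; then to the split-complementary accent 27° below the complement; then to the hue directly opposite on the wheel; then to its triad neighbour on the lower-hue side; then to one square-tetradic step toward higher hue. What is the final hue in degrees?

316°

split-comp 25° ↓ +155°: 14 + 155 = 169°
split-comp 24° ↑ +204°: 169 + 204 = 373 → 373 − 360 = 13°
split-comp 27° ↓ +153°: 13 + 153 = 166°
complement +180°: 166 + 180 = 346°
triadic ↓ −120°: 346 − 120 = 226°
square ↑ +90°: 226 + 90 = 316°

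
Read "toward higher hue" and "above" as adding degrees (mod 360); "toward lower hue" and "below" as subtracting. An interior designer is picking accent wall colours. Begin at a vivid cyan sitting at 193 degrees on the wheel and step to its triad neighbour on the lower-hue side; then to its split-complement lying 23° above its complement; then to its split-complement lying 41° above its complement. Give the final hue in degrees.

137°

−120° (triadic ↓): 193 − 120 = 73°
+203° (split-comp 23° ↑): 73 + 203 = 276°
+221° (split-comp 41° ↑): 276 + 221 = 497 → 497 − 360 = 137°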